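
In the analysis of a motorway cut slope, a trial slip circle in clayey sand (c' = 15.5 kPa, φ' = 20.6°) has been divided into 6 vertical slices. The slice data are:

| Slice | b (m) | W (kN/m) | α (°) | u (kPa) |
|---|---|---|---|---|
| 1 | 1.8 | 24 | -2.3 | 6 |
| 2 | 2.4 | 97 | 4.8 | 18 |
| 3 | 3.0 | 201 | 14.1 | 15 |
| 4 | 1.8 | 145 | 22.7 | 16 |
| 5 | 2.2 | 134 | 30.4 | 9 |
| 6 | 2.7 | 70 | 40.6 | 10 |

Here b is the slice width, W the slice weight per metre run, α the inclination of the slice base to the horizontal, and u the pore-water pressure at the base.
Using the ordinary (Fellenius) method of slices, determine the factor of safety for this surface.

Ordinary method of slices: FS = Σ[c'·Δl_i + (W_i cosα_i − u_i·Δl_i)·tanφ'] / Σ W_i sinα_i, with Δl_i = b_i / cosα_i.
Slice 1: Δl = 1.8/cos(-2.3°) = 1.801 m; N'_1 = 24·cos(-2.3°) − 6·1.801 = 13.2; c'Δl = 27.92; W sinα = -1.0
Slice 2: Δl = 2.4/cos4.8° = 2.408 m; N'_2 = 97·cos4.8° − 18·2.408 = 53.3; c'Δl = 37.33; W sinα = 8.1
Slice 3: Δl = 3.0/cos14.1° = 3.093 m; N'_3 = 201·cos14.1° − 15·3.093 = 148.5; c'Δl = 47.94; W sinα = 49.0
Slice 4: Δl = 1.8/cos22.7° = 1.951 m; N'_4 = 145·cos22.7° − 16·1.951 = 102.5; c'Δl = 30.24; W sinα = 56.0
Slice 5: Δl = 2.2/cos30.4° = 2.551 m; N'_5 = 134·cos30.4° − 9·2.551 = 92.6; c'Δl = 39.54; W sinα = 67.8
Slice 6: Δl = 2.7/cos40.6° = 3.556 m; N'_6 = 70·cos40.6° − 10·3.556 = 17.6; c'Δl = 55.12; W sinα = 45.6
Σc'Δl = 238.1 kN/m; ΣN' = 427.8 kN/m; ΣW sinα = 225.4 kN/m
Resisting = 238.1 + 427.8·tan20.6° = 238.1 + 160.8 = 398.9 kN/m
FS = 398.9 / 225.4 = 1.769

FS = 1.77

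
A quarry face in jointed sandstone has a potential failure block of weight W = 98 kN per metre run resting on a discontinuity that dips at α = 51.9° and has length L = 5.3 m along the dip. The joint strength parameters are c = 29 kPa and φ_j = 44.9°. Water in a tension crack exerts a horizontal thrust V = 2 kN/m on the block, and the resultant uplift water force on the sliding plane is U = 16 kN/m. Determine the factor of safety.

FS = 2.51

Resolving the block weight along and normal to the plane and applying the Mohr–Coulomb strength on the joint:
N' = W cosα − U − V sinα = 98·cos51.9° − 16 − 2·sin51.9° = 42.9 kN/m
Driving force T = W sinα + V cosα = 98·sin51.9° + 2·cos51.9° = 78.4 kN/m
Resisting force R = c·L + N'·tanφ_j = 29·5.3 + 42.9·tan44.9° = 153.7 + 42.7 = 196.4 kN/m
FS = R / T = 196.4 / 78.4 = 2.507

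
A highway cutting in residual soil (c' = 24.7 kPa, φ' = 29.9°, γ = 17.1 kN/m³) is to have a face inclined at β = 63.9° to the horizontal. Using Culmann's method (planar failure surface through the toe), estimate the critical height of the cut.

H_c = 26.31 m

Culmann's analysis gives the critical failure plane at α_cr = (β + φ')/2 = (63.9 + 29.9)/2 = 46.9°, and the critical height
H_c = (4c'/γ) · sinβ cosφ' / [1 − cos(β − φ')]
    = (4·24.7/17.1) · sin63.9°·cos29.9° / [1 − cos(34.0°)]
    = 5.778 · 0.8980·0.8669 / [1 − 0.8290]
    = 5.778 · 0.7785 / 0.1710
    = 26.31 m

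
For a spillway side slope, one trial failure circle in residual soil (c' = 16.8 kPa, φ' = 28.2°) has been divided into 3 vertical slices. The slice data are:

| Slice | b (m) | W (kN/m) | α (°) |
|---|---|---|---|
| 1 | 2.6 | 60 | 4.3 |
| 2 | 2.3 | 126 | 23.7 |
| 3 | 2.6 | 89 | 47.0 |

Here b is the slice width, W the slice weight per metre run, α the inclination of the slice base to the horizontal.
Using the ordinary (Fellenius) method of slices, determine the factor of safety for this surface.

FS = 2.30

Ordinary method of slices: FS = Σ[c'·Δl_i + (W_i cosα_i)·tanφ'] / Σ W_i sinα_i, with Δl_i = b_i / cosα_i.
Slice 1: Δl = 2.6/cos4.3° = 2.607 m; N'_1 = 60·cos4.3° = 59.8; c'Δl = 43.80; W sinα = 4.5
Slice 2: Δl = 2.3/cos23.7° = 2.512 m; N'_2 = 126·cos23.7° = 115.4; c'Δl = 42.20; W sinα = 50.6
Slice 3: Δl = 2.6/cos47.0° = 3.812 m; N'_3 = 89·cos47.0° = 60.7; c'Δl = 64.05; W sinα = 65.1
Σc'Δl = 150.0 kN/m; ΣN' = 235.9 kN/m; ΣW sinα = 120.2 kN/m
Resisting = 150.0 + 235.9·tan28.2° = 150.0 + 126.5 = 276.5 kN/m
FS = 276.5 / 120.2 = 2.300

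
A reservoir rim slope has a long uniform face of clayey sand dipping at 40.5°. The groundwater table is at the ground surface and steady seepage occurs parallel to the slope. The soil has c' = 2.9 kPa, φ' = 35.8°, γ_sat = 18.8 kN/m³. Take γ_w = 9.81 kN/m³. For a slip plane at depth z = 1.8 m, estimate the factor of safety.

With seepage parallel to the slope and the water table at the surface, the effective normal stress on the slip plane uses the buoyant unit weight γ' = γ_sat − γ_w while the driving shear stress uses γ_sat:
FS = [c' + γ' z cos²β tanφ'] / [γ_sat z sinβ cosβ]
γ' = 18.8 − 9.81 = 8.99 kN/m³
Numerator = 2.9 + 8.99·1.8·cos²40.5°·tan35.8° = 2.9 + 8.99·1.8·0.5782·0.7212 = 9.648 kPa
Denominator = 18.8·1.8·sin40.5°·cos40.5° = 18.8·1.8·0.6494·0.7604 = 16.712 kPa
FS = 9.648 / 16.712 = 0.577

FS = 0.58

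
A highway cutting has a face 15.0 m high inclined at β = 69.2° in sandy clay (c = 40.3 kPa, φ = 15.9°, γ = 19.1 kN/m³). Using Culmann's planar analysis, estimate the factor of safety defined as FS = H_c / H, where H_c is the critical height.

H_c = (4c/γ) · sinβ cosφ / [1 − cos(β − φ)]
    = (4·40.3/19.1) · sin69.2°·cos15.9° / [1 − cos53.3°]
    = 8.440 · 0.8991 / 0.4024 = 18.86 m
FS = H_c / H = 18.86 / 15.0 = 1.257

FS = 1.26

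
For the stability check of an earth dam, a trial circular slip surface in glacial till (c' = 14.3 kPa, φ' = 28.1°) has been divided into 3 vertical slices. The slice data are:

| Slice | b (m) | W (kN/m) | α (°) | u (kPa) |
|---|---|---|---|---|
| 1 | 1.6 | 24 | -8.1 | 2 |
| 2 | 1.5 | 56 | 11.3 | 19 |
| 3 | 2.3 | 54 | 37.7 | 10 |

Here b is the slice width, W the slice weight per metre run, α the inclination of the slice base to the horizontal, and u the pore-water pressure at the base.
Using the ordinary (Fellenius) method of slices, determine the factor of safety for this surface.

FS = 2.92

Ordinary method of slices: FS = Σ[c'·Δl_i + (W_i cosα_i − u_i·Δl_i)·tanφ'] / Σ W_i sinα_i, with Δl_i = b_i / cosα_i.
Slice 1: Δl = 1.6/cos(-8.1°) = 1.616 m; N'_1 = 24·cos(-8.1°) − 2·1.616 = 20.5; c'Δl = 23.11; W sinα = -3.4
Slice 2: Δl = 1.5/cos11.3° = 1.530 m; N'_2 = 56·cos11.3° − 19·1.530 = 25.9; c'Δl = 21.87; W sinα = 11.0
Slice 3: Δl = 2.3/cos37.7° = 2.907 m; N'_3 = 54·cos37.7° − 10·2.907 = 13.7; c'Δl = 41.57; W sinα = 33.0
Σc'Δl = 86.6 kN/m; ΣN' = 60.0 kN/m; ΣW sinα = 40.6 kN/m
Resisting = 86.6 + 60.0·tan28.1° = 86.6 + 32.1 = 118.6 kN/m
FS = 118.6 / 40.6 = 2.920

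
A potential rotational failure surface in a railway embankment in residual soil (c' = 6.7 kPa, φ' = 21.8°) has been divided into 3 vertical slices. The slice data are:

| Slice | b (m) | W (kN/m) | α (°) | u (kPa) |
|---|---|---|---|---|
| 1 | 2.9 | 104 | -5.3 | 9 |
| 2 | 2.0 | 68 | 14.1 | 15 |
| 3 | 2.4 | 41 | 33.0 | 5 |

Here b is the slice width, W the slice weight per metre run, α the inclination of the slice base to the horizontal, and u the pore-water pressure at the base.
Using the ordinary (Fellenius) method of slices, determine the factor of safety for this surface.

Ordinary method of slices: FS = Σ[c'·Δl_i + (W_i cosα_i − u_i·Δl_i)·tanφ'] / Σ W_i sinα_i, with Δl_i = b_i / cosα_i.
Slice 1: Δl = 2.9/cos(-5.3°) = 2.912 m; N'_1 = 104·cos(-5.3°) − 9·2.912 = 77.3; c'Δl = 19.51; W sinα = -9.6
Slice 2: Δl = 2.0/cos14.1° = 2.062 m; N'_2 = 68·cos14.1° − 15·2.062 = 35.0; c'Δl = 13.82; W sinα = 16.6
Slice 3: Δl = 2.4/cos33.0° = 2.862 m; N'_3 = 41·cos33.0° − 5·2.862 = 20.1; c'Δl = 19.17; W sinα = 22.3
Σc'Δl = 52.5 kN/m; ΣN' = 132.4 kN/m; ΣW sinα = 29.3 kN/m
Resisting = 52.5 + 132.4·tan21.8° = 52.5 + 53.0 = 105.5 kN/m
FS = 105.5 / 29.3 = 3.601

FS = 3.60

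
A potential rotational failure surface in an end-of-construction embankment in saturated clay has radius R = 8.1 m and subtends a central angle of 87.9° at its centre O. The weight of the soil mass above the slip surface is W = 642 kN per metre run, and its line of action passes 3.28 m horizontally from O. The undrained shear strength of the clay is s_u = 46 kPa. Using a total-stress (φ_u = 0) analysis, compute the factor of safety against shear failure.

Taking moments about the centre O, the resisting moment is provided by the undrained shear strength acting along the arc:
Arc length L_a = R·θ = 8.1·(87.9°·π/180) = 8.1·1.5341 = 12.43 m
M_R = s_u·L_a·R = 46·12.43·8.1 = 4630.1 kN·m/m
M_D = W·d = 642·3.28 = 2105.8 kN·m/m
FS = M_R / M_D = 4630.1 / 2105.8 = 2.199

FS = 2.20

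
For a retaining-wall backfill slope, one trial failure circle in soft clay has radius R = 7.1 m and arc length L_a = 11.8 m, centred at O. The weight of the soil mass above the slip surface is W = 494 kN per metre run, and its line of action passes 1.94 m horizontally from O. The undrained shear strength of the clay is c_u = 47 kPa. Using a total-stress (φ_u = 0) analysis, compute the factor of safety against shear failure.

FS = 4.11

Taking moments about the centre O, the resisting moment is provided by the undrained shear strength acting along the arc:
M_R = c_u·L_a·R = 47·11.80·7.1 = 3937.7 kN·m/m
M_D = W·d = 494·1.94 = 958.4 kN·m/m
FS = M_R / M_D = 3937.7 / 958.4 = 4.109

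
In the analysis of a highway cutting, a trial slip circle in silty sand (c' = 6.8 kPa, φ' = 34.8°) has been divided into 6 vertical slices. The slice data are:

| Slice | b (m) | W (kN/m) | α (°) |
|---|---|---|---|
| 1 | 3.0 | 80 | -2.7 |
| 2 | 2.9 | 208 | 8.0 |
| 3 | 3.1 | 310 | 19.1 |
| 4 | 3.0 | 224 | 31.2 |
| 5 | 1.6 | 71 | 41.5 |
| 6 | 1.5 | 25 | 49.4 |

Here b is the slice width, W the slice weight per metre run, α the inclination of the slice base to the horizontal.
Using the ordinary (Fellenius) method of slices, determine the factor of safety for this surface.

FS = 2.27

Ordinary method of slices: FS = Σ[c'·Δl_i + (W_i cosα_i)·tanφ'] / Σ W_i sinα_i, with Δl_i = b_i / cosα_i.
Slice 1: Δl = 3.0/cos(-2.7°) = 3.003 m; N'_1 = 80·cos(-2.7°) = 79.9; c'Δl = 20.42; W sinα = -3.8
Slice 2: Δl = 2.9/cos8.0° = 2.928 m; N'_2 = 208·cos8.0° = 206.0; c'Δl = 19.91; W sinα = 28.9
Slice 3: Δl = 3.1/cos19.1° = 3.281 m; N'_3 = 310·cos19.1° = 292.9; c'Δl = 22.31; W sinα = 101.4
Slice 4: Δl = 3.0/cos31.2° = 3.507 m; N'_4 = 224·cos31.2° = 191.6; c'Δl = 23.85; W sinα = 116.0
Slice 5: Δl = 1.6/cos41.5° = 2.136 m; N'_5 = 71·cos41.5° = 53.2; c'Δl = 14.53; W sinα = 47.0
Slice 6: Δl = 1.5/cos49.4° = 2.305 m; N'_6 = 25·cos49.4° = 16.3; c'Δl = 15.67; W sinα = 19.0
Σc'Δl = 116.7 kN/m; ΣN' = 839.9 kN/m; ΣW sinα = 308.7 kN/m
Resisting = 116.7 + 839.9·tan34.8° = 116.7 + 583.7 = 700.4 kN/m
FS = 700.4 / 308.7 = 2.269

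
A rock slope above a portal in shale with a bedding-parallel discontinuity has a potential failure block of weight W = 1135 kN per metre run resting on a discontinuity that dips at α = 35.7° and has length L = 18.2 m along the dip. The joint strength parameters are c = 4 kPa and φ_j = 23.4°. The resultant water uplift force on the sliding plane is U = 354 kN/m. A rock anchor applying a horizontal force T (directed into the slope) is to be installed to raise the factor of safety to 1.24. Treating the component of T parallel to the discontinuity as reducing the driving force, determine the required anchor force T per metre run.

Resolving forces along and normal to the sliding plane, with the horizontal anchor force T adding T·sinα to the effective normal force and T·cosα acting up the plane against the driving force:
FS = [cL + (W cosα − U + T sinα) tanφ_j] / [W sinα − T cosα]
Without the anchor: N' = 567.7 kN/m, driving T_d = 662.3 kN/m, resisting R = 4·18.2 + 567.7·tan23.4° = 318.5 kN/m, FS = 0.48.
Setting FS = 1.24 and solving for T:
1.24·(662.3 − T cos35.7°) = 318.5 + T sin35.7°·tan23.4°
T·(sin35.7°·tan23.4° + 1.24·cos35.7°) = 1.24·662.3 − 318.5
T·(0.5835·0.4327 + 1.24·0.8121) = 821.3 − 318.5 = 502.8
T·1.2595 = 502.8
T = 399.2 kN/m

T = 399 kN/m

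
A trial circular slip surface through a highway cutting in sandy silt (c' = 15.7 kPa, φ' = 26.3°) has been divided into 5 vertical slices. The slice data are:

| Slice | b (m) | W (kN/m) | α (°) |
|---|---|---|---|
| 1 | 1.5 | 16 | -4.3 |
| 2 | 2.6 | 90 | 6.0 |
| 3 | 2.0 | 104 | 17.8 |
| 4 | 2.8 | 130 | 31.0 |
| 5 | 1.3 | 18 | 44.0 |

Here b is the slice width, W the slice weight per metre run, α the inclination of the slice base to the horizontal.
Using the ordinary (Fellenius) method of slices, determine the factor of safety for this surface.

FS = 2.84

Ordinary method of slices: FS = Σ[c'·Δl_i + (W_i cosα_i)·tanφ'] / Σ W_i sinα_i, with Δl_i = b_i / cosα_i.
Slice 1: Δl = 1.5/cos(-4.3°) = 1.504 m; N'_1 = 16·cos(-4.3°) = 16.0; c'Δl = 23.62; W sinα = -1.2
Slice 2: Δl = 2.6/cos6.0° = 2.614 m; N'_2 = 90·cos6.0° = 89.5; c'Δl = 41.04; W sinα = 9.4
Slice 3: Δl = 2.0/cos17.8° = 2.101 m; N'_3 = 104·cos17.8° = 99.0; c'Δl = 32.98; W sinα = 31.8
Slice 4: Δl = 2.8/cos31.0° = 3.267 m; N'_4 = 130·cos31.0° = 111.4; c'Δl = 51.29; W sinα = 67.0
Slice 5: Δl = 1.3/cos44.0° = 1.807 m; N'_5 = 18·cos44.0° = 12.9; c'Δl = 28.37; W sinα = 12.5
Σc'Δl = 177.3 kN/m; ΣN' = 328.9 kN/m; ΣW sinα = 119.5 kN/m
Resisting = 177.3 + 328.9·tan26.3° = 177.3 + 162.5 = 339.8 kN/m
FS = 339.8 / 119.5 = 2.845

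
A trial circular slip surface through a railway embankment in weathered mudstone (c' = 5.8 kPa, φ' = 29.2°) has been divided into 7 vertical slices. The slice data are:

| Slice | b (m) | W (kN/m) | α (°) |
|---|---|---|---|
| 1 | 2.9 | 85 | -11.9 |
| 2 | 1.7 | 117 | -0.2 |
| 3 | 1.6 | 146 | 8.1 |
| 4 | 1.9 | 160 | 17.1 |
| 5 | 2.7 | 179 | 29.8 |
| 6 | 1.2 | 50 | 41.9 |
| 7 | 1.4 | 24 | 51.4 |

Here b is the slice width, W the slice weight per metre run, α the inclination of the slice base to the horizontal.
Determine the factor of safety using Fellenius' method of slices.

FS = 2.53

Ordinary method of slices: FS = Σ[c'·Δl_i + (W_i cosα_i)·tanφ'] / Σ W_i sinα_i, with Δl_i = b_i / cosα_i.
Slice 1: Δl = 2.9/cos(-11.9°) = 2.964 m; N'_1 = 85·cos(-11.9°) = 83.2; c'Δl = 17.19; W sinα = -17.5
Slice 2: Δl = 1.7/cos(-0.2°) = 1.700 m; N'_2 = 117·cos(-0.2°) = 117.0; c'Δl = 9.86; W sinα = -0.4
Slice 3: Δl = 1.6/cos8.1° = 1.616 m; N'_3 = 146·cos8.1° = 144.5; c'Δl = 9.37; W sinα = 20.6
Slice 4: Δl = 1.9/cos17.1° = 1.988 m; N'_4 = 160·cos17.1° = 152.9; c'Δl = 11.53; W sinα = 47.0
Slice 5: Δl = 2.7/cos29.8° = 3.111 m; N'_5 = 179·cos29.8° = 155.3; c'Δl = 18.05; W sinα = 89.0
Slice 6: Δl = 1.2/cos41.9° = 1.612 m; N'_6 = 50·cos41.9° = 37.2; c'Δl = 9.35; W sinα = 33.4
Slice 7: Δl = 1.4/cos51.4° = 2.244 m; N'_7 = 24·cos51.4° = 15.0; c'Δl = 13.02; W sinα = 18.8
Σc'Δl = 88.4 kN/m; ΣN' = 705.2 kN/m; ΣW sinα = 190.8 kN/m
Resisting = 88.4 + 705.2·tan29.2° = 88.4 + 394.1 = 482.5 kN/m
FS = 482.5 / 190.8 = 2.529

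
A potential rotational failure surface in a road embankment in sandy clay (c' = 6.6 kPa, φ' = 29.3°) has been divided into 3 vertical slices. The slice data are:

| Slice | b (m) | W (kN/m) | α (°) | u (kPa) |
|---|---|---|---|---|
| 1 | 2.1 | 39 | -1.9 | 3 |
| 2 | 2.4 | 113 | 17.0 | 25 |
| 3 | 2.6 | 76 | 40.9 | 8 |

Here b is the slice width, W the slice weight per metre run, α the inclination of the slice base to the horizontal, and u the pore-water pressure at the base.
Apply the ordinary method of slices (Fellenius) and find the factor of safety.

Ordinary method of slices: FS = Σ[c'·Δl_i + (W_i cosα_i − u_i·Δl_i)·tanφ'] / Σ W_i sinα_i, with Δl_i = b_i / cosα_i.
Slice 1: Δl = 2.1/cos(-1.9°) = 2.101 m; N'_1 = 39·cos(-1.9°) − 3·2.101 = 32.7; c'Δl = 13.87; W sinα = -1.3
Slice 2: Δl = 2.4/cos17.0° = 2.510 m; N'_2 = 113·cos17.0° − 25·2.510 = 45.3; c'Δl = 16.56; W sinα = 33.0
Slice 3: Δl = 2.6/cos40.9° = 3.440 m; N'_3 = 76·cos40.9° − 8·3.440 = 29.9; c'Δl = 22.70; W sinα = 49.8
Σc'Δl = 53.1 kN/m; ΣN' = 107.9 kN/m; ΣW sinα = 81.5 kN/m
Resisting = 53.1 + 107.9·tan29.3° = 53.1 + 60.6 = 113.7 kN/m
FS = 113.7 / 81.5 = 1.395

FS = 1.39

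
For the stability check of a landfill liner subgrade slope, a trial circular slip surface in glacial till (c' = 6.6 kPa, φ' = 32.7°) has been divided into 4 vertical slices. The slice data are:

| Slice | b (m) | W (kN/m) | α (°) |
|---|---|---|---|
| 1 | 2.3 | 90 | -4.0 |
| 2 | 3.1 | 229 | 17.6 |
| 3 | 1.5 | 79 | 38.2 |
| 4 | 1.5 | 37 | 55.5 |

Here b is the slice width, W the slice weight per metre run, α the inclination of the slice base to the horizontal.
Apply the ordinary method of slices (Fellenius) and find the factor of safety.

Ordinary method of slices: FS = Σ[c'·Δl_i + (W_i cosα_i)·tanφ'] / Σ W_i sinα_i, with Δl_i = b_i / cosα_i.
Slice 1: Δl = 2.3/cos(-4.0°) = 2.306 m; N'_1 = 90·cos(-4.0°) = 89.8; c'Δl = 15.22; W sinα = -6.3
Slice 2: Δl = 3.1/cos17.6° = 3.252 m; N'_2 = 229·cos17.6° = 218.3; c'Δl = 21.46; W sinα = 69.2
Slice 3: Δl = 1.5/cos38.2° = 1.909 m; N'_3 = 79·cos38.2° = 62.1; c'Δl = 12.60; W sinα = 48.9
Slice 4: Δl = 1.5/cos55.5° = 2.648 m; N'_4 = 37·cos55.5° = 21.0; c'Δl = 17.48; W sinα = 30.5
Σc'Δl = 66.8 kN/m; ΣN' = 391.1 kN/m; ΣW sinα = 142.3 kN/m
Resisting = 66.8 + 391.1·tan32.7° = 66.8 + 251.1 = 317.8 kN/m
FS = 317.8 / 142.3 = 2.233

FS = 2.23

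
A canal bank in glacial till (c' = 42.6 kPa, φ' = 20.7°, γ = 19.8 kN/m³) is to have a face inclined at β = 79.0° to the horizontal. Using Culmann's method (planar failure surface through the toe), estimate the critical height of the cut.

H_c = 16.65 m

Culmann's analysis gives the critical failure plane at α_cr = (β + φ')/2 = (79.0 + 20.7)/2 = 49.9°, and the critical height
H_c = (4c'/γ) · sinβ cosφ' / [1 − cos(β − φ')]
    = (4·42.6/19.8) · sin79.0°·cos20.7° / [1 − cos(58.3°)]
    = 8.606 · 0.9816·0.9354 / [1 − 0.5255]
    = 8.606 · 0.9183 / 0.4745
    = 16.65 m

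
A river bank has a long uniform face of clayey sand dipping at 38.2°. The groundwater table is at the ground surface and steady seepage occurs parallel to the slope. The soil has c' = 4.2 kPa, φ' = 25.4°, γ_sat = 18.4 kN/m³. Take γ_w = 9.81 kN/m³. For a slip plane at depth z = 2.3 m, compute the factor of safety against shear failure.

With seepage parallel to the slope and the water table at the surface, the effective normal stress on the slip plane uses the buoyant unit weight γ' = γ_sat − γ_w while the driving shear stress uses γ_sat:
FS = [c' + γ' z cos²β tanφ'] / [γ_sat z sinβ cosβ]
γ' = 18.4 − 9.81 = 8.59 kN/m³
Numerator = 4.2 + 8.59·2.3·cos²38.2°·tan25.4° = 4.2 + 8.59·2.3·0.6176·0.4748 = 9.994 kPa
Denominator = 18.4·2.3·sin38.2°·cos38.2° = 18.4·2.3·0.6184·0.7859 = 20.567 kPa
FS = 9.994 / 20.567 = 0.486

FS = 0.49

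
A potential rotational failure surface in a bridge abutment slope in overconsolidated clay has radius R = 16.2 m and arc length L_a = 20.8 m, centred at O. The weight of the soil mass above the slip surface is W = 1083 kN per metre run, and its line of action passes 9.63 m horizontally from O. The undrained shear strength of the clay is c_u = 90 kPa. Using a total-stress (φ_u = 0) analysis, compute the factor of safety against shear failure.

Taking moments about the centre O, the resisting moment is provided by the undrained shear strength acting along the arc:
M_R = c_u·L_a·R = 90·20.80·16.2 = 30326.4 kN·m/m
M_D = W·d = 1083·9.63 = 10429.3 kN·m/m
FS = M_R / M_D = 30326.4 / 10429.3 = 2.908

FS = 2.91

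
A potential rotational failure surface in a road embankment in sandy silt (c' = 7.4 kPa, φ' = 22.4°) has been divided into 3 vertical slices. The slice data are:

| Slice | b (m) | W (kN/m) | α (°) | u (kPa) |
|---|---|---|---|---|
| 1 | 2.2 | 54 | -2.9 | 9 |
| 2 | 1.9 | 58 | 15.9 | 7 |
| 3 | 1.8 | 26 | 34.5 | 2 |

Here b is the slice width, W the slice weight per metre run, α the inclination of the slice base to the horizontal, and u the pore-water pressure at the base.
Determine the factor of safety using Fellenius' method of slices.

Ordinary method of slices: FS = Σ[c'·Δl_i + (W_i cosα_i − u_i·Δl_i)·tanφ'] / Σ W_i sinα_i, with Δl_i = b_i / cosα_i.
Slice 1: Δl = 2.2/cos(-2.9°) = 2.203 m; N'_1 = 54·cos(-2.9°) − 9·2.203 = 34.1; c'Δl = 16.30; W sinα = -2.7
Slice 2: Δl = 1.9/cos15.9° = 1.976 m; N'_2 = 58·cos15.9° − 7·1.976 = 42.0; c'Δl = 14.62; W sinα = 15.9
Slice 3: Δl = 1.8/cos34.5° = 2.184 m; N'_3 = 26·cos34.5° − 2·2.184 = 17.1; c'Δl = 16.16; W sinα = 14.7
Σc'Δl = 47.1 kN/m; ΣN' = 93.1 kN/m; ΣW sinα = 27.9 kN/m
Resisting = 47.1 + 93.1·tan22.4° = 47.1 + 38.4 = 85.5 kN/m
FS = 85.5 / 27.9 = 3.065

FS = 3.06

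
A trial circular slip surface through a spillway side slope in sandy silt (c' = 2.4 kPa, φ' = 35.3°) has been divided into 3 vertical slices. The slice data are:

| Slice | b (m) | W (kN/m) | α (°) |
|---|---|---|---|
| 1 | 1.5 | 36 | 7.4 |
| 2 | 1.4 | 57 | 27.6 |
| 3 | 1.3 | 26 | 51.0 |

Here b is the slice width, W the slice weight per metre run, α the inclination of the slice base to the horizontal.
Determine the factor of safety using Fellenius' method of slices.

FS = 1.66

Ordinary method of slices: FS = Σ[c'·Δl_i + (W_i cosα_i)·tanφ'] / Σ W_i sinα_i, with Δl_i = b_i / cosα_i.
Slice 1: Δl = 1.5/cos7.4° = 1.513 m; N'_1 = 36·cos7.4° = 35.7; c'Δl = 3.63; W sinα = 4.6
Slice 2: Δl = 1.4/cos27.6° = 1.580 m; N'_2 = 57·cos27.6° = 50.5; c'Δl = 3.79; W sinα = 26.4
Slice 3: Δl = 1.3/cos51.0° = 2.066 m; N'_3 = 26·cos51.0° = 16.4; c'Δl = 4.96; W sinα = 20.2
Σc'Δl = 12.4 kN/m; ΣN' = 102.6 kN/m; ΣW sinα = 51.3 kN/m
Resisting = 12.4 + 102.6·tan35.3° = 12.4 + 72.6 = 85.0 kN/m
FS = 85.0 / 51.3 = 1.659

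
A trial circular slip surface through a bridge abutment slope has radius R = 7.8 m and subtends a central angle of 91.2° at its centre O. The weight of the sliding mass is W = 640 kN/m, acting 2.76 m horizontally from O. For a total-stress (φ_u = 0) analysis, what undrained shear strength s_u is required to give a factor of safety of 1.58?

s_u = 28.8 kPa

FS = s_u·L_a·R / (W·d), so s_u = FS·W·d / (L_a·R).
Arc length L_a = R·θ = 7.8·(91.2°·π/180) = 7.8·1.5917 = 12.42 m
s_u = 1.58·640·2.76 / (12.42·7.8) = 2790.9 / 96.84 = 28.82 kPa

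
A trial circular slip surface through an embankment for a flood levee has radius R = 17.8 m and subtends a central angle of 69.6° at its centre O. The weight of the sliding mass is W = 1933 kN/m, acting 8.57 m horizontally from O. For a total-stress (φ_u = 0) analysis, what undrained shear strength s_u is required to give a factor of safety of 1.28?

s_u = 55.1 kPa

FS = s_u·L_a·R / (W·d), so s_u = FS·W·d / (L_a·R).
Arc length L_a = R·θ = 17.8·(69.6°·π/180) = 17.8·1.2147 = 21.62 m
s_u = 1.28·1933·8.57 / (21.62·17.8) = 21204.2 / 384.88 = 55.09 kPa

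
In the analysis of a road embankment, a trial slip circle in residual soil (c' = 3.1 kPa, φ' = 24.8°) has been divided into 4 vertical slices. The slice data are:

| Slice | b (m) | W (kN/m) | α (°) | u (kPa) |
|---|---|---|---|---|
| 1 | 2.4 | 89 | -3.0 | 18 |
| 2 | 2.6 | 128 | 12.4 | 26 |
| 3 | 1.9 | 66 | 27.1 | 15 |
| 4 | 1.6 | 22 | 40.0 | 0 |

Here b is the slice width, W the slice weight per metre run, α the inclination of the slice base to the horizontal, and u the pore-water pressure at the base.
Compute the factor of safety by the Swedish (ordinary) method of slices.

Ordinary method of slices: FS = Σ[c'·Δl_i + (W_i cosα_i − u_i·Δl_i)·tanφ'] / Σ W_i sinα_i, with Δl_i = b_i / cosα_i.
Slice 1: Δl = 2.4/cos(-3.0°) = 2.403 m; N'_1 = 89·cos(-3.0°) − 18·2.403 = 45.6; c'Δl = 7.45; W sinα = -4.7
Slice 2: Δl = 2.6/cos12.4° = 2.662 m; N'_2 = 128·cos12.4° − 26·2.662 = 55.8; c'Δl = 8.25; W sinα = 27.5
Slice 3: Δl = 1.9/cos27.1° = 2.134 m; N'_3 = 66·cos27.1° − 15·2.134 = 26.7; c'Δl = 6.62; W sinα = 30.1
Slice 4: Δl = 1.6/cos40.0° = 2.089 m; N'_4 = 22·cos40.0° − 0·2.089 = 16.9; c'Δl = 6.47; W sinα = 14.1
Σc'Δl = 28.8 kN/m; ΣN' = 145.0 kN/m; ΣW sinα = 67.0 kN/m
Resisting = 28.8 + 145.0·tan24.8° = 28.8 + 67.0 = 95.8 kN/m
FS = 95.8 / 67.0 = 1.429

FS = 1.43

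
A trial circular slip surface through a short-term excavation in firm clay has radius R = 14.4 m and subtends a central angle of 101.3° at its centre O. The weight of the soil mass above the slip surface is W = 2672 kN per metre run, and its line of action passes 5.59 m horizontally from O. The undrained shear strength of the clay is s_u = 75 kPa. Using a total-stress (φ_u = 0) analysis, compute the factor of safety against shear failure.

FS = 1.84

Taking moments about the centre O, the resisting moment is provided by the undrained shear strength acting along the arc:
Arc length L_a = R·θ = 14.4·(101.3°·π/180) = 14.4·1.7680 = 25.46 m
M_R = s_u·L_a·R = 75·25.46·14.4 = 27496.2 kN·m/m
M_D = W·d = 2672·5.59 = 14936.5 kN·m/m
FS = M_R / M_D = 27496.2 / 14936.5 = 1.841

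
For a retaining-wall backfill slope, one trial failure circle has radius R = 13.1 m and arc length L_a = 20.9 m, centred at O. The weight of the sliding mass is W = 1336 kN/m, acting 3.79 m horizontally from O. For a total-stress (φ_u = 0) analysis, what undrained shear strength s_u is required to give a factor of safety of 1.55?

FS = s_u·L_a·R / (W·d), so s_u = FS·W·d / (L_a·R).
s_u = 1.55·1336·3.79 / (20.90·13.1) = 7848.3 / 273.79 = 28.67 kPa

s_u = 28.7 kPa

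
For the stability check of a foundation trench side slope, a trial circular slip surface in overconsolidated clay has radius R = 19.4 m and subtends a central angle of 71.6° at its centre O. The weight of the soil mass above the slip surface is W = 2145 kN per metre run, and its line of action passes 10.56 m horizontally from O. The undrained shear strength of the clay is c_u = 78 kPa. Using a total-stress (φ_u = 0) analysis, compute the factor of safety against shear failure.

Taking moments about the centre O, the resisting moment is provided by the undrained shear strength acting along the arc:
Arc length L_a = R·θ = 19.4·(71.6°·π/180) = 19.4·1.2497 = 24.24 m
M_R = c_u·L_a·R = 78·24.24·19.4 = 36685.0 kN·m/m
M_D = W·d = 2145·10.56 = 22651.2 kN·m/m
FS = M_R / M_D = 36685.0 / 22651.2 = 1.620

FS = 1.62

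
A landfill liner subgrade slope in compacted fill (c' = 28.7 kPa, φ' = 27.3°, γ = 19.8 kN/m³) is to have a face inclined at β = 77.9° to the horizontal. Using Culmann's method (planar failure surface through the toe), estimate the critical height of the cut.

Culmann's analysis gives the critical failure plane at α_cr = (β + φ')/2 = (77.9 + 27.3)/2 = 52.6°, and the critical height
H_c = (4c'/γ) · sinβ cosφ' / [1 − cos(β − φ')]
    = (4·28.7/19.8) · sin77.9°·cos27.3° / [1 − cos(50.6°)]
    = 5.798 · 0.9778·0.8886 / [1 − 0.6347]
    = 5.798 · 0.8689 / 0.3653
    = 13.79 m

H_c = 13.79 m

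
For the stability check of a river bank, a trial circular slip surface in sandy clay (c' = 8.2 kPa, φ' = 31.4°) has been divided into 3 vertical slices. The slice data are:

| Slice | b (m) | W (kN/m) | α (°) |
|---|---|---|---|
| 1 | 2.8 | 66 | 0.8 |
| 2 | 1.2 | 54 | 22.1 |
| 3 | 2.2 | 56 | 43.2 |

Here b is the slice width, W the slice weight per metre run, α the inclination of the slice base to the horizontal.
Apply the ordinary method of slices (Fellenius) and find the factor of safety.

Ordinary method of slices: FS = Σ[c'·Δl_i + (W_i cosα_i)·tanφ'] / Σ W_i sinα_i, with Δl_i = b_i / cosα_i.
Slice 1: Δl = 2.8/cos0.8° = 2.800 m; N'_1 = 66·cos0.8° = 66.0; c'Δl = 22.96; W sinα = 0.9
Slice 2: Δl = 1.2/cos22.1° = 1.295 m; N'_2 = 54·cos22.1° = 50.0; c'Δl = 10.62; W sinα = 20.3
Slice 3: Δl = 2.2/cos43.2° = 3.018 m; N'_3 = 56·cos43.2° = 40.8; c'Δl = 24.75; W sinα = 38.3
Σc'Δl = 58.3 kN/m; ΣN' = 156.8 kN/m; ΣW sinα = 59.6 kN/m
Resisting = 58.3 + 156.8·tan31.4° = 58.3 + 95.7 = 154.1 kN/m
FS = 154.1 / 59.6 = 2.586

FS = 2.59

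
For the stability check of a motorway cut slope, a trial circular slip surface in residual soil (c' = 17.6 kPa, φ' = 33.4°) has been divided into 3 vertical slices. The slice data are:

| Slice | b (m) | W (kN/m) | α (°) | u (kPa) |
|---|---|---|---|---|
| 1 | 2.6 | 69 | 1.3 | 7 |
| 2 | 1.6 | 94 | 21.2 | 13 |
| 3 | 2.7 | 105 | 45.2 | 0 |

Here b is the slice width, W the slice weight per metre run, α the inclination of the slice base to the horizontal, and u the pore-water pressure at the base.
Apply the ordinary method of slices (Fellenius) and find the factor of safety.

FS = 2.44

Ordinary method of slices: FS = Σ[c'·Δl_i + (W_i cosα_i − u_i·Δl_i)·tanφ'] / Σ W_i sinα_i, with Δl_i = b_i / cosα_i.
Slice 1: Δl = 2.6/cos1.3° = 2.601 m; N'_1 = 69·cos1.3° − 7·2.601 = 50.8; c'Δl = 45.77; W sinα = 1.6
Slice 2: Δl = 1.6/cos21.2° = 1.716 m; N'_2 = 94·cos21.2° − 13·1.716 = 65.3; c'Δl = 30.20; W sinα = 34.0
Slice 3: Δl = 2.7/cos45.2° = 3.832 m; N'_3 = 105·cos45.2° − 0·3.832 = 74.0; c'Δl = 67.44; W sinα = 74.5
Σc'Δl = 143.4 kN/m; ΣN' = 190.1 kN/m; ΣW sinα = 110.1 kN/m
Resisting = 143.4 + 190.1·tan33.4° = 143.4 + 125.3 = 268.8 kN/m
FS = 268.8 / 110.1 = 2.442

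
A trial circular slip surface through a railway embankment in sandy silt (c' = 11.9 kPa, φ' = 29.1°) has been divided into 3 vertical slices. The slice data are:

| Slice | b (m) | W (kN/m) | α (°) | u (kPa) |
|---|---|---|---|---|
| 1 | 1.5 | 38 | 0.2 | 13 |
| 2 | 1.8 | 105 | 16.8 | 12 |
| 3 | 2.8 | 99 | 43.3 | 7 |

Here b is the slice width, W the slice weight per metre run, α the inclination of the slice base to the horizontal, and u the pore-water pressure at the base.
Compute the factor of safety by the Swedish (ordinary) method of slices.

FS = 1.68

Ordinary method of slices: FS = Σ[c'·Δl_i + (W_i cosα_i − u_i·Δl_i)·tanφ'] / Σ W_i sinα_i, with Δl_i = b_i / cosα_i.
Slice 1: Δl = 1.5/cos0.2° = 1.500 m; N'_1 = 38·cos0.2° − 13·1.500 = 18.5; c'Δl = 17.85; W sinα = 0.1
Slice 2: Δl = 1.8/cos16.8° = 1.880 m; N'_2 = 105·cos16.8° − 12·1.880 = 78.0; c'Δl = 22.37; W sinα = 30.3
Slice 3: Δl = 2.8/cos43.3° = 3.847 m; N'_3 = 99·cos43.3° − 7·3.847 = 45.1; c'Δl = 45.78; W sinα = 67.9
Σc'Δl = 86.0 kN/m; ΣN' = 141.6 kN/m; ΣW sinα = 98.4 kN/m
Resisting = 86.0 + 141.6·tan29.1° = 86.0 + 78.8 = 164.8 kN/m
FS = 164.8 / 98.4 = 1.675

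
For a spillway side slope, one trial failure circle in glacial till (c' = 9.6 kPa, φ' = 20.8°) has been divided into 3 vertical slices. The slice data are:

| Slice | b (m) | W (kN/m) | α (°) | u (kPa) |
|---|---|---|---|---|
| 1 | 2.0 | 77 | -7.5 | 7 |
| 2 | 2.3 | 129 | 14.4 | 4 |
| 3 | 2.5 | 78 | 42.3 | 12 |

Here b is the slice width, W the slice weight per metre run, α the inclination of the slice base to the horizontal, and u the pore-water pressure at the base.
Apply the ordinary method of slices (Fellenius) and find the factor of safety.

FS = 1.99

Ordinary method of slices: FS = Σ[c'·Δl_i + (W_i cosα_i − u_i·Δl_i)·tanφ'] / Σ W_i sinα_i, with Δl_i = b_i / cosα_i.
Slice 1: Δl = 2.0/cos(-7.5°) = 2.017 m; N'_1 = 77·cos(-7.5°) − 7·2.017 = 62.2; c'Δl = 19.37; W sinα = -10.1
Slice 2: Δl = 2.3/cos14.4° = 2.375 m; N'_2 = 129·cos14.4° − 4·2.375 = 115.4; c'Δl = 22.80; W sinα = 32.1
Slice 3: Δl = 2.5/cos42.3° = 3.380 m; N'_3 = 78·cos42.3° − 12·3.380 = 17.1; c'Δl = 32.45; W sinα = 52.5
Σc'Δl = 74.6 kN/m; ΣN' = 194.8 kN/m; ΣW sinα = 74.5 kN/m
Resisting = 74.6 + 194.8·tan20.8° = 74.6 + 74.0 = 148.6 kN/m
FS = 148.6 / 74.5 = 1.994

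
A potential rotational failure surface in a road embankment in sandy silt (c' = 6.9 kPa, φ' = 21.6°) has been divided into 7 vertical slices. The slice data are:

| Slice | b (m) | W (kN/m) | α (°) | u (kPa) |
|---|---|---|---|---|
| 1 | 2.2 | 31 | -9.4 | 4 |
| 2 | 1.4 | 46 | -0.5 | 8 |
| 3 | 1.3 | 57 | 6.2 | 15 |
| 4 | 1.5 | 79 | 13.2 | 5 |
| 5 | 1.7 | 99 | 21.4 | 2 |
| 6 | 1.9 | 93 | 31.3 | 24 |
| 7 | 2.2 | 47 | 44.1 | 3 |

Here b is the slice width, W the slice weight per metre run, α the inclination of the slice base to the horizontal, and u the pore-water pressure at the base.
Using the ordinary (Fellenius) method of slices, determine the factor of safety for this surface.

Ordinary method of slices: FS = Σ[c'·Δl_i + (W_i cosα_i − u_i·Δl_i)·tanφ'] / Σ W_i sinα_i, with Δl_i = b_i / cosα_i.
Slice 1: Δl = 2.2/cos(-9.4°) = 2.230 m; N'_1 = 31·cos(-9.4°) − 4·2.230 = 21.7; c'Δl = 15.39; W sinα = -5.1
Slice 2: Δl = 1.4/cos(-0.5°) = 1.400 m; N'_2 = 46·cos(-0.5°) − 8·1.400 = 34.8; c'Δl = 9.66; W sinα = -0.4
Slice 3: Δl = 1.3/cos6.2° = 1.308 m; N'_3 = 57·cos6.2° − 15·1.308 = 37.1; c'Δl = 9.02; W sinα = 6.2
Slice 4: Δl = 1.5/cos13.2° = 1.541 m; N'_4 = 79·cos13.2° − 5·1.541 = 69.2; c'Δl = 10.63; W sinα = 18.0
Slice 5: Δl = 1.7/cos21.4° = 1.826 m; N'_5 = 99·cos21.4° − 2·1.826 = 88.5; c'Δl = 12.60; W sinα = 36.1
Slice 6: Δl = 1.9/cos31.3° = 2.224 m; N'_6 = 93·cos31.3° − 24·2.224 = 26.1; c'Δl = 15.34; W sinα = 48.3
Slice 7: Δl = 2.2/cos44.1° = 3.064 m; N'_7 = 47·cos44.1° − 3·3.064 = 24.6; c'Δl = 21.14; W sinα = 32.7
Σc'Δl = 93.8 kN/m; ΣN' = 301.9 kN/m; ΣW sinα = 135.9 kN/m
Resisting = 93.8 + 301.9·tan21.6° = 93.8 + 119.5 = 213.3 kN/m
FS = 213.3 / 135.9 = 1.570

FS = 1.57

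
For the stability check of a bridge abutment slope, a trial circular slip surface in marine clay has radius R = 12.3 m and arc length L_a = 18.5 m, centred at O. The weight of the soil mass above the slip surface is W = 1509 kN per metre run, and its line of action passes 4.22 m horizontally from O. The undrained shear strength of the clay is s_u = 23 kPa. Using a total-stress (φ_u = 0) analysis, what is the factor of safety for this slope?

FS = 0.82

Taking moments about the centre O, the resisting moment is provided by the undrained shear strength acting along the arc:
M_R = s_u·L_a·R = 23·18.50·12.3 = 5233.7 kN·m/m
M_D = W·d = 1509·4.22 = 6368.0 kN·m/m
FS = M_R / M_D = 5233.7 / 6368.0 = 0.822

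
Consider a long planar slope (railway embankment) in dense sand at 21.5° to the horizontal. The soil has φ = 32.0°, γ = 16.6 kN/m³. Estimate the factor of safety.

FS = 1.59

For a dry cohesionless infinite slope the factor of safety is FS = tanφ / tanβ.
FS = tan32.0° / tan21.5° = 0.6249 / 0.3939 = 1.586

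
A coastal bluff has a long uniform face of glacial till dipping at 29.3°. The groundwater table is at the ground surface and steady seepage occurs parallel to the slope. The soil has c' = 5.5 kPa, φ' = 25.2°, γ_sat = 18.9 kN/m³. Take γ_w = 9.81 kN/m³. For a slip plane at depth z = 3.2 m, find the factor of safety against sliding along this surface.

With seepage parallel to the slope and the water table at the surface, the effective normal stress on the slip plane uses the buoyant unit weight γ' = γ_sat − γ_w while the driving shear stress uses γ_sat:
FS = [c' + γ' z cos²β tanφ'] / [γ_sat z sinβ cosβ]
γ' = 18.9 − 9.81 = 9.09 kN/m³
Numerator = 5.5 + 9.09·3.2·cos²29.3°·tan25.2° = 5.5 + 9.09·3.2·0.7605·0.4706 = 15.910 kPa
Denominator = 18.9·3.2·sin29.3°·cos29.3° = 18.9·3.2·0.4894·0.8721 = 25.811 kPa
FS = 15.910 / 25.811 = 0.616

FS = 0.62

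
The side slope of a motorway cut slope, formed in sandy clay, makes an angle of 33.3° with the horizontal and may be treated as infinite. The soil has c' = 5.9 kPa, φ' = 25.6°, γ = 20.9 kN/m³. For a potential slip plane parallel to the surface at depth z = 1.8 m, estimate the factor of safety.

FS = 1.07

For an infinite slope with a slip plane parallel to the surface (no pore pressure): FS = [c' + γz cos²β tanφ'] / [γz sinβ cosβ].
γz = 20.9·1.8 = 37.62 kN/m²
Numerator = 5.9 + 37.62·cos²33.3°·tan25.6° = 5.9 + 37.62·0.6986·0.4791 = 18.491 kPa
Denominator = 37.62·sin33.3°·cos33.3° = 37.62·0.5490·0.8358 = 17.263 kPa
FS = 18.491 / 17.263 = 1.071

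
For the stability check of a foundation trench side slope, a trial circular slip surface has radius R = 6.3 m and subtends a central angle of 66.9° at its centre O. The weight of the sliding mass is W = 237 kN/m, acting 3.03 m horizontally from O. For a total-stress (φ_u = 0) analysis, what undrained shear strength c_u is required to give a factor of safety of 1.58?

c_u = 24.5 kPa

FS = c_u·L_a·R / (W·d), so c_u = FS·W·d / (L_a·R).
Arc length L_a = R·θ = 6.3·(66.9°·π/180) = 6.3·1.1676 = 7.36 m
c_u = 1.58·237·3.03 / (7.36·6.3) = 1134.6 / 46.34 = 24.48 kPa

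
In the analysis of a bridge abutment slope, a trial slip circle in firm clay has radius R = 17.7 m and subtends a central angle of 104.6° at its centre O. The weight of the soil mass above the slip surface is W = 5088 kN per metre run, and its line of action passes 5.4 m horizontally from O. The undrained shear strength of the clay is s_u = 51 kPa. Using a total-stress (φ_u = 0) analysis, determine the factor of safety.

FS = 1.06

Taking moments about the centre O, the resisting moment is provided by the undrained shear strength acting along the arc:
Arc length L_a = R·θ = 17.7·(104.6°·π/180) = 17.7·1.8256 = 32.31 m
M_R = s_u·L_a·R = 51·32.31·17.7 = 29169.3 kN·m/m
M_D = W·d = 5088·5.4 = 27475.2 kN·m/m
FS = M_R / M_D = 29169.3 / 27475.2 = 1.062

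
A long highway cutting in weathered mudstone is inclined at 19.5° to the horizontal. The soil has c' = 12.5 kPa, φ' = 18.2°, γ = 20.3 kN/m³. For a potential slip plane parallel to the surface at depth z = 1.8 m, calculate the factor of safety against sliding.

FS = 2.02

For an infinite slope with a slip plane parallel to the surface (no pore pressure): FS = [c' + γz cos²β tanφ'] / [γz sinβ cosβ].
γz = 20.3·1.8 = 36.54 kN/m²
Numerator = 12.5 + 36.54·cos²19.5°·tan18.2° = 12.5 + 36.54·0.8886·0.3288 = 23.175 kPa
Denominator = 36.54·sin19.5°·cos19.5° = 36.54·0.3338·0.9426 = 11.498 kPa
FS = 23.175 / 11.498 = 2.016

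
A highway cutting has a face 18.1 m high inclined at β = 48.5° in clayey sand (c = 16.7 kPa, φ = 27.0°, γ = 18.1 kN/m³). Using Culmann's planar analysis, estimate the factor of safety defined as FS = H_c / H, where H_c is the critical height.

H_c = (4c/γ) · sinβ cosφ / [1 − cos(β − φ)]
    = (4·16.7/18.1) · sin48.5°·cos27.0° / [1 − cos21.5°]
    = 3.691 · 0.6673 / 0.0696 = 35.39 m
FS = H_c / H = 35.39 / 18.1 = 1.955

FS = 1.96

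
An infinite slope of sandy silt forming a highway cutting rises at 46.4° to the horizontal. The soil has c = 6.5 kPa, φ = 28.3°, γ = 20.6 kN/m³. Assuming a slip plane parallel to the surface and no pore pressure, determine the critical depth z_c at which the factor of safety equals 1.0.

Setting FS = 1.00 in FS = [c + γz cos²β tanφ] / [γz sinβ cosβ] and solving for z:
z = c / [γ cosβ (FS·sinβ − cosβ·tanφ)]
  = 6.5 / [20.6·cos46.4°·(1.00·sin46.4° − cos46.4°·tan28.3°)]
  = 6.5 / [20.6·0.6896·(1.00·0.7242 − 0.6896·0.5384)]
  = 6.5 / 5.0126 = 1.297 m

z_c = 1.30 m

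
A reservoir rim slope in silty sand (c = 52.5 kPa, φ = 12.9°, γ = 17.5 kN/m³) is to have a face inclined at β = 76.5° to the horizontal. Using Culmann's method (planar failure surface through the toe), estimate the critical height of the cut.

H_c = 20.48 m

Culmann's analysis gives the critical failure plane at α_cr = (β + φ)/2 = (76.5 + 12.9)/2 = 44.7°, and the critical height
H_c = (4c/γ) · sinβ cosφ / [1 − cos(β − φ)]
    = (4·52.5/17.5) · sin76.5°·cos12.9° / [1 − cos(63.6°)]
    = 12.000 · 0.9724·0.9748 / [1 − 0.4446]
    = 12.000 · 0.9478 / 0.5554
    = 20.48 m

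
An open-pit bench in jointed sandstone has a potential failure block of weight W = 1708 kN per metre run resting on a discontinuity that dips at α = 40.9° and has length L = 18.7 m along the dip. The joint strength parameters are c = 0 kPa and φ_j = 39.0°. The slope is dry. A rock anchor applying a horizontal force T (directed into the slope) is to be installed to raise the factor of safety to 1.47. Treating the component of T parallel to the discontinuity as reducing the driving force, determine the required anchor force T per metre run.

Resolving forces along and normal to the sliding plane, with the horizontal anchor force T adding T·sinα to the effective normal force and T·cosα acting up the plane against the driving force:
FS = [cL + (W cosα + T sinα) tanφ_j] / [W sinα − T cosα]
Without the anchor: N' = 1291.0 kN/m, driving T_d = 1118.3 kN/m, resisting R = 0·18.7 + 1291.0·tan39.0° = 1045.4 kN/m, FS = 0.93.
Setting FS = 1.47 and solving for T:
1.47·(1118.3 − T cos40.9°) = 1045.4 + T sin40.9°·tan39.0°
T·(sin40.9°·tan39.0° + 1.47·cos40.9°) = 1.47·1118.3 − 1045.4
T·(0.6547·0.8098 + 1.47·0.7559) = 1643.9 − 1045.4 = 598.5
T·1.6413 = 598.5
T = 364.6 kN/m

T = 365 kN/m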